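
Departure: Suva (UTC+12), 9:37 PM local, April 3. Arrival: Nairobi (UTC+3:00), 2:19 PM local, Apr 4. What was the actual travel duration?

Nairobi is 9:00 behind Suva.
Clock-face elapsed time (ignoring zones) is 16 hours 42 minutes.
Actual elapsed = 16 hours 42 minutes + 9:00 = 25 hours 42 minutes.

25 hours 42 minutes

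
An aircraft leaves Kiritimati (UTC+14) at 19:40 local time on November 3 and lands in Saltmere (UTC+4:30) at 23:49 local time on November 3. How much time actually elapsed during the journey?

Saltmere is 9:30 behind Kiritimati.
Clock-face elapsed time (ignoring zones) is 4 hours 9 minutes.
Actual elapsed = 4 hours 9 minutes + 9:30 = 13 hours 39 minutes.

13 hours 39 minutes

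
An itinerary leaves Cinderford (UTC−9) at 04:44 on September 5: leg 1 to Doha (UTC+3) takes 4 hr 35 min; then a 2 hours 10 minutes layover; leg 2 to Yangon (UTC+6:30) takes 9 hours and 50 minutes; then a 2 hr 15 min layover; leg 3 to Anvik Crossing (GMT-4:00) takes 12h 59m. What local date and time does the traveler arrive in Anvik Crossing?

17:33 on Sep 6

Convert departure to UTC: 04:44 + 9:00 = 13:44 UTC on Sep 5.
Add 4 hours and 35 minutes leg 1 → 18:19 UTC.
Add 2 hours and 10 minutes layover in Doha → 20:29 UTC.
Add 9 hours 50 minutes leg 2 → 06:19 UTC (Sep 6).
Add 2 hours and 15 minutes layover in Yangon → 08:34 UTC.
Add 12 hours and 59 minutes leg 3 → 21:33 UTC.
Anvik Crossing is UTC−4:00, so local arrival = 21:33 − 4:00 = 17:33 on Sep 6.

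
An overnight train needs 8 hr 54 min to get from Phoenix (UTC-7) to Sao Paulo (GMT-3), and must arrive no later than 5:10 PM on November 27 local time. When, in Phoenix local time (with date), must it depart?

4:16 AM on November 27

Target arrival in UTC: 5:10 PM + 3:00 = 8:10 PM on Nov 27.
Subtract 8 hours and 54 minutes → departure 11:16 AM UTC on Nov 27.
Phoenix is UTC−7:00: 11:16 AM − 7:00 = 4:16 AM on Nov 27.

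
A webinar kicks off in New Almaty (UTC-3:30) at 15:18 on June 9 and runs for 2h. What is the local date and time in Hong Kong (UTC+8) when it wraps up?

04:48 on June 10

Convert start to UTC: 15:18 + 3:30 = 18:48 UTC on Jun 9.
Add 2 hours duration → 20:48 UTC.
Hong Kong is UTC+8:00, so local end time = 20:48 + 8:00 = 04:48 on Jun 10.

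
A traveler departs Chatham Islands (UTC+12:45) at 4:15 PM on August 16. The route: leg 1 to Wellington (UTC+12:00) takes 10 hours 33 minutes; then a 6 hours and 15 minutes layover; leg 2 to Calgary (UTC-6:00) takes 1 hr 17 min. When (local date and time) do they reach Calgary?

3:35 PM on August 16

Convert departure to UTC: 4:15 PM − 12:45 = 3:30 AM UTC on Aug 16.
Add 10 hours 33 minutes leg 1 → 2:03 PM UTC.
Add 6 hours 15 minutes layover in Wellington → 8:18 PM UTC.
Add 1 hour 17 minutes leg 2 → 9:35 PM UTC.
Calgary is UTC−6:00, so local arrival = 9:35 PM − 6:00 = 3:35 PM on Aug 16.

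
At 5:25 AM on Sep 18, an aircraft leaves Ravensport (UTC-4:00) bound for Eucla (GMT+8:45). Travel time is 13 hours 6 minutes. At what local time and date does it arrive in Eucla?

Convert departure to UTC: 5:25 AM + 4:00 = 9:25 AM UTC on Sep 18.
Add 13 hours 6 minutes travel time → 10:31 PM UTC.
Eucla is UTC+8:45, so local arrival = 10:31 PM + 8:45 = 7:16 AM on Sep 19.

7:16 AM on September 19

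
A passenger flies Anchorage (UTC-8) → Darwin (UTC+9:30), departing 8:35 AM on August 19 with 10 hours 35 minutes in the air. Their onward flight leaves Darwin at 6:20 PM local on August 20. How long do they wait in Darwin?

Convert departure to UTC: 8:35 AM + 8:00 = 4:35 PM UTC on Aug 19.
Add 10 hours 35 minutes flight time → 3:10 AM UTC (Aug 20).
Darwin is UTC+9:30, so local arrival = 3:10 AM + 9:30 = 12:40 PM on Aug 20.
Layover = 6:20 PM − 12:40 PM = 5 hours 40 minutes.

5 hours 40 minutes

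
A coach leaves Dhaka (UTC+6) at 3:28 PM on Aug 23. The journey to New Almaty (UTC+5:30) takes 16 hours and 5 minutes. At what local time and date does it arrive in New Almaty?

Convert departure to UTC: 3:28 PM − 6:00 = 9:28 AM UTC on Aug 23.
Add 16 hours and 5 minutes travel time → 1:33 AM UTC (Aug 24).
New Almaty is UTC+5:30, so local arrival = 1:33 AM + 5:30 = 7:03 AM on Aug 24.

7:03 AM on August 24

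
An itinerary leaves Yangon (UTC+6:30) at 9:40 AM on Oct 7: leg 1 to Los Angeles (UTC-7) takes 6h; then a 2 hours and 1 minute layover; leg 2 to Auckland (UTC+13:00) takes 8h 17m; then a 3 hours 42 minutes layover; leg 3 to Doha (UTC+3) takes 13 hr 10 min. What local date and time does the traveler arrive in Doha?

3:20 PM on October 8

Convert departure to UTC: 9:40 AM − 6:30 = 3:10 AM UTC on Oct 7.
Add 6 hours leg 1 → 9:10 AM UTC.
Add 2 hours 1 minute layover in Los Angeles → 11:11 AM UTC.
Add 8 hours and 17 minutes leg 2 → 7:28 PM UTC.
Add 3 hours 42 minutes layover in Auckland → 11:10 PM UTC.
Add 13 hours 10 minutes leg 3 → 12:20 PM UTC (Oct 8).
Doha is UTC+3:00, so local arrival = 12:20 PM + 3:00 = 3:20 PM on Oct 8.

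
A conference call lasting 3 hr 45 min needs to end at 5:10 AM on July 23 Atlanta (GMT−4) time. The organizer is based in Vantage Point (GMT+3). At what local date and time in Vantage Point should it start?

Target end time in UTC: 5:10 AM + 4:00 = 9:10 AM on Jul 23.
Subtract 3 hours 45 minutes → start 5:25 AM UTC on Jul 23.
Vantage Point is UTC+3:00: 5:25 AM + 3:00 = 8:25 AM on Jul 23.

8:25 AM on Jul 23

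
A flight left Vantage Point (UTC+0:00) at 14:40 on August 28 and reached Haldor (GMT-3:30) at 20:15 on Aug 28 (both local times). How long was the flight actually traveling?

Haldor is 3:30 behind Vantage Point.
Clock-face elapsed time (ignoring zones) is 5 hours 35 minutes.
Actual elapsed = 5 hours 35 minutes + 3:30 = 9 hours 5 minutes.

9 hours 5 minutes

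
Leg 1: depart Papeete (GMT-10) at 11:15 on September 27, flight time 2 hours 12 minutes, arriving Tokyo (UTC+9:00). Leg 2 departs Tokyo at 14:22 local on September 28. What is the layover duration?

5 hours 55 minutes

Convert departure to UTC: 11:15 + 10:00 = 21:15 UTC on Sep 27.
Add 2 hours 12 minutes flight time → 23:27 UTC.
Tokyo is UTC+9:00, so local arrival = 23:27 + 9:00 = 08:27 on Sep 28.
Layover = 14:22 − 08:27 = 5 hours 55 minutes.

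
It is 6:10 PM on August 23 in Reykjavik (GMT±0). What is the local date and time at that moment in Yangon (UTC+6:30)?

Reykjavik is UTC+0 so that is 6:10 PM UTC.
Yangon is UTC+6:30: 6:10 PM + 6:30 = 12:40 AM on Aug 24.

12:40 AM on August 24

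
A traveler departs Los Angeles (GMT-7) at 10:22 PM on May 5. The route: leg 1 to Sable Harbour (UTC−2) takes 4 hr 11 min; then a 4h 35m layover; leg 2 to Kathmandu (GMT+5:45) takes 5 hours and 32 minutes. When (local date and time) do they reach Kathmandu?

1:25 AM on May 7

Convert departure to UTC: 10:22 PM + 7:00 = 5:22 AM UTC on May 6.
Add 4 hours 11 minutes leg 1 → 9:33 AM UTC.
Add 4 hours 35 minutes layover in Sable Harbour → 2:08 PM UTC.
Add 5 hours and 32 minutes leg 2 → 7:40 PM UTC.
Kathmandu is UTC+5:45, so local arrival = 7:40 PM + 5:45 = 1:25 AM on May 7.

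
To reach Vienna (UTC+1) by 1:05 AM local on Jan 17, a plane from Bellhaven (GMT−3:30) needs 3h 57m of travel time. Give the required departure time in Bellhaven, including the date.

Target arrival in UTC: 1:05 AM − 1:00 = 12:05 AM on Jan 17.
Subtract 3 hours 57 minutes → departure 8:08 PM UTC on Jan 16.
Bellhaven is UTC−3:30: 8:08 PM − 3:30 = 4:38 PM on Jan 16.

4:38 PM on January 16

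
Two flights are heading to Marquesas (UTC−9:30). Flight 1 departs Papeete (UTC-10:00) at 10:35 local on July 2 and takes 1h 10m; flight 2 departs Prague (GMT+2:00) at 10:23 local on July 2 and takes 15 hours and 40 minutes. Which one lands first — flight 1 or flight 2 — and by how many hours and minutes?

Flight 1 in UTC: 10:35 + 10:00 = 20:35 on Jul 2.
+1 hour and 10 minutes → arrive 21:45 UTC on Jul 2.
Flight 2 in UTC: 10:23 − 2:00 = 08:23 on Jul 2.
+15 hours 40 minutes → arrive 00:03 UTC on Jul 3.
Flight 1 lands earlier by 2 hours 18 minutes.

the first, by 2 hours 18 minutes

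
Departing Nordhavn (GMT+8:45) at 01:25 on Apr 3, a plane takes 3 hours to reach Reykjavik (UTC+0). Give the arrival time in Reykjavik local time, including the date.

19:40 on April 2

Reykjavik is 8:45 behind Nordhavn.
After 3 hours it is 04:25 in Nordhavn.
Shift by the zone difference: 04:25 − 8:45 = 19:40 on Apr 2 in Reykjavik.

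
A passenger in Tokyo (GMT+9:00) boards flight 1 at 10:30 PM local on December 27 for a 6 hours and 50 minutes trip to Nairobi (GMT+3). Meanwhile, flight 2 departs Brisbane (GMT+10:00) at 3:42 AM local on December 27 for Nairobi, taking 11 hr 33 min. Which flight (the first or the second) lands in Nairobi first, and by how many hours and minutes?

the second, by 15 hours 5 minutes

Flight 1 in UTC: 10:30 PM − 9:00 = 1:30 PM on Dec 27.
+6 hours and 50 minutes → arrive 8:20 PM UTC on Dec 27.
Flight 2 in UTC: 3:42 AM − 10:00 = 5:42 PM on Dec 26.
+11 hours and 33 minutes → arrive 5:15 AM UTC on Dec 27.
Flight 2 lands earlier by 15 hours 5 minutes.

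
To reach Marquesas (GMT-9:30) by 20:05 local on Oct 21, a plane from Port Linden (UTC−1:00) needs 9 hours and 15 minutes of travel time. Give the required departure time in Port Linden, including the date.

Target arrival in UTC: 20:05 + 9:30 = 05:35 on Oct 22.
Subtract 9 hours 15 minutes → departure 20:20 UTC on Oct 21.
Port Linden is UTC−1:00: 20:20 − 1:00 = 19:20 on Oct 21.

19:20 on Oct 21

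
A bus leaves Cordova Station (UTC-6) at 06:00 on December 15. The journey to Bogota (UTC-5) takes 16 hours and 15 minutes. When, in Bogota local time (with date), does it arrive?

23:15 on Dec 15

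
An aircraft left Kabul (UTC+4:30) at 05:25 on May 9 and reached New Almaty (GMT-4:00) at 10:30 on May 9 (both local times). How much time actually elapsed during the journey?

13 hours 35 minutes

New Almaty is 8:30 behind Kabul.
Clock-face elapsed time (ignoring zones) is 5 hours 5 minutes.
Actual elapsed = 5 hours 5 minutes + 8:30 = 13 hours 35 minutes.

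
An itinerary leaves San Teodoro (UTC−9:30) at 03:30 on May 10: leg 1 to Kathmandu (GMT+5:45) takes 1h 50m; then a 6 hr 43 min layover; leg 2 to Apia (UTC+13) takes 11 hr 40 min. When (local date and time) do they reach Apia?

22:13 on May 11

Convert departure to UTC: 03:30 + 9:30 = 13:00 UTC on May 10.
Add 1 hour 50 minutes leg 1 → 14:50 UTC.
Add 6 hours and 43 minutes layover in Kathmandu → 21:33 UTC.
Add 11 hours and 40 minutes leg 2 → 09:13 UTC (May 11).
Apia is UTC+13:00, so local arrival = 09:13 + 13:00 = 22:13 on May 11.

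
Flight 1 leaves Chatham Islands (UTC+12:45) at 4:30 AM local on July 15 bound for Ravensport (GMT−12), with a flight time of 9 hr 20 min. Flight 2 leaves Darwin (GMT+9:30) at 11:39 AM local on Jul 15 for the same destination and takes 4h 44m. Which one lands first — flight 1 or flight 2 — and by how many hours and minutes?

the first, by 5 hours 48 minutes

Flight 1 in UTC: 4:30 AM − 12:45 = 3:45 PM on Jul 14.
+9 hours and 20 minutes → arrive 1:05 AM UTC on Jul 15.
Flight 2 in UTC: 11:39 AM − 9:30 = 2:09 AM on Jul 15.
+4 hours 44 minutes → arrive 6:53 AM UTC on Jul 15.
Flight 1 lands earlier by 5 hours 48 minutes.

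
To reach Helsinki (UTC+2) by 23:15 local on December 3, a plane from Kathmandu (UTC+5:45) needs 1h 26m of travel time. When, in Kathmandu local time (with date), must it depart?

01:34 on December 4

Target arrival in UTC: 23:15 − 2:00 = 21:15 on Dec 3.
Subtract 1 hour and 26 minutes → departure 19:49 UTC on Dec 3.
Kathmandu is UTC+5:45: 19:49 + 5:45 = 01:34 on Dec 4.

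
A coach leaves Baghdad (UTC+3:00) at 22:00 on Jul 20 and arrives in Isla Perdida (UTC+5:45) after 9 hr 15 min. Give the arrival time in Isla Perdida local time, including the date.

10:00 on July 21

Convert departure to UTC: 22:00 − 3:00 = 19:00 UTC on Jul 20.
Add 9 hours 15 minutes travel time → 04:15 UTC (Jul 21).
Isla Perdida is UTC+5:45, so local arrival = 04:15 + 5:45 = 10:00 on Jul 21.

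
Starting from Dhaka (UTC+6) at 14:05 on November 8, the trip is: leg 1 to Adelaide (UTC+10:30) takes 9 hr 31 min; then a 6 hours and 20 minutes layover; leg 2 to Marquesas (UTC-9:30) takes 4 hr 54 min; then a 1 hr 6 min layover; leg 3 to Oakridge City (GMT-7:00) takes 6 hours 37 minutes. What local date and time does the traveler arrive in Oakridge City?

Convert departure to UTC: 14:05 − 6:00 = 08:05 UTC on Nov 8.
Add 9 hours and 31 minutes leg 1 → 17:36 UTC.
Add 6 hours and 20 minutes layover in Adelaide → 23:56 UTC.
Add 4 hours 54 minutes leg 2 → 04:50 UTC (Nov 9).
Add 1 hour 6 minutes layover in Marquesas → 05:56 UTC.
Add 6 hours and 37 minutes leg 3 → 12:33 UTC.
Oakridge City is UTC−7:00, so local arrival = 12:33 − 7:00 = 05:33 on Nov 9.

05:33 on Nov 9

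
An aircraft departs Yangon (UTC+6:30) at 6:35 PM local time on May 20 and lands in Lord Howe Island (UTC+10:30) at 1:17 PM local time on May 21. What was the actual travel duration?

Departure in UTC: 6:35 PM − 6:30 = 12:05 PM on May 20.
Arrival in UTC: 1:17 PM − 10:30 = 2:47 AM on May 21.
Elapsed = 2:47 AM − 12:05 PM (+1 day) = 14 hours 42 minutes.

14 hours 42 minutes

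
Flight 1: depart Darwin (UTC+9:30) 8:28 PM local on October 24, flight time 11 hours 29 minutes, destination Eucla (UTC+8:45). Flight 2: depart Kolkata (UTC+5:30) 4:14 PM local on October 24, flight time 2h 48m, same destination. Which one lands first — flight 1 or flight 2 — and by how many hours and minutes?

Flight 1 in UTC: 8:28 PM − 9:30 = 10:58 AM on Oct 24.
+11 hours 29 minutes → arrive 10:27 PM UTC on Oct 24.
Flight 2 in UTC: 4:14 PM − 5:30 = 10:44 AM on Oct 24.
+2 hours and 48 minutes → arrive 1:32 PM UTC on Oct 24.
Flight 2 lands earlier by 8 hours 55 minutes.

the second, by 8 hours 55 minutes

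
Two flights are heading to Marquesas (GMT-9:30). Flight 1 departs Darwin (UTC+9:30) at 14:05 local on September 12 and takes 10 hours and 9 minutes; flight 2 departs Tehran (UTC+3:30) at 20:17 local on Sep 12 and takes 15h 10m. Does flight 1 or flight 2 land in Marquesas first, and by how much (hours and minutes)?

Flight 1 in UTC: 14:05 − 9:30 = 04:35 on Sep 12.
+10 hours and 9 minutes → arrive 14:44 UTC on Sep 12.
Flight 2 in UTC: 20:17 − 3:30 = 16:47 on Sep 12.
+15 hours and 10 minutes → arrive 07:57 UTC on Sep 13.
Flight 1 lands earlier by 17 hours 13 minutes.

the first, by 17 hours 13 minutes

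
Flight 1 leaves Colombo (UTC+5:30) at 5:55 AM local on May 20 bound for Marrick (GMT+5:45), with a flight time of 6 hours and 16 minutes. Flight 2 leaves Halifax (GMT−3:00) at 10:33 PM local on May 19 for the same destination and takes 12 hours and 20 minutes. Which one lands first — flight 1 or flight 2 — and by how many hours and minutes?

the first, by 7 hours 12 minutes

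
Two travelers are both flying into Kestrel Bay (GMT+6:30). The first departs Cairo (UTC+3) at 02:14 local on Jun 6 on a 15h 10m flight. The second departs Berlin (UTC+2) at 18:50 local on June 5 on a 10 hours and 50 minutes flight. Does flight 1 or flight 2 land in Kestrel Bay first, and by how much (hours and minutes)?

the second, by 10 hours 44 minutes

Flight 1 in UTC: 02:14 − 3:00 = 23:14 on Jun 5.
+15 hours and 10 minutes → arrive 14:24 UTC on Jun 6.
Flight 2 in UTC: 18:50 − 2:00 = 16:50 on Jun 5.
+10 hours and 50 minutes → arrive 03:40 UTC on Jun 6.
Flight 2 lands earlier by 10 hours 44 minutes.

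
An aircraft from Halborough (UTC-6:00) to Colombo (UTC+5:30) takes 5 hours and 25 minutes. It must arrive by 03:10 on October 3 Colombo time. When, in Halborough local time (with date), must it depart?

Target arrival in UTC: 03:10 − 5:30 = 21:40 on Oct 2.
Subtract 5 hours and 25 minutes → departure 16:15 UTC on Oct 2.
Halborough is UTC−6:00: 16:15 − 6:00 = 10:15 on Oct 2.

10:15 on Oct 2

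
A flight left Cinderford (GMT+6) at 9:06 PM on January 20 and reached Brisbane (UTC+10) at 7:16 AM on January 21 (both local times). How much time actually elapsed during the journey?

Brisbane is 4:00 ahead of Cinderford.
Clock-face elapsed time (ignoring zones) is 10 hours 10 minutes.
Actual elapsed = 10 hours 10 minutes − 4:00 = 6 hours 10 minutes.

6 hours 10 minutes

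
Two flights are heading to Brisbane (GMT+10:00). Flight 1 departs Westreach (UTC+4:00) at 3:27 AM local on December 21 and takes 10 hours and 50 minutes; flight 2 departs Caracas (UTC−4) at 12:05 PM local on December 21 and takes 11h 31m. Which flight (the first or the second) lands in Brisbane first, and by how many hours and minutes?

Flight 1 in UTC: 3:27 AM − 4:00 = 11:27 PM on Dec 20.
+10 hours 50 minutes → arrive 10:17 AM UTC on Dec 21.
Flight 2 in UTC: 12:05 PM + 4:00 = 4:05 PM on Dec 21.
+11 hours 31 minutes → arrive 3:36 AM UTC on Dec 22.
Flight 1 lands earlier by 17 hours 19 minutes.

the first, by 17 hours 19 minutes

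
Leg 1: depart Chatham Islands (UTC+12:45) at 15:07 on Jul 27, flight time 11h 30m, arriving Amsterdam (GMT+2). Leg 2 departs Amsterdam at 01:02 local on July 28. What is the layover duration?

Convert departure to UTC: 15:07 − 12:45 = 02:22 UTC on Jul 27.
Add 11 hours 30 minutes flight time → 13:52 UTC.
Amsterdam is UTC+2:00, so local arrival = 13:52 + 2:00 = 15:52 on Jul 27.
Layover = 01:02 − 15:52 (+1 day) = 9 hours 10 minutes.

9 hours 10 minutes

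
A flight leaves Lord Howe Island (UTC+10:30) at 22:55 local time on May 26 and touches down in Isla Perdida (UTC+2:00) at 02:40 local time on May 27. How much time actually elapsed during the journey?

Departure in UTC: 22:55 − 10:30 = 12:25 on May 26.
Arrival in UTC: 02:40 − 2:00 = 00:40 on May 27.
Elapsed = 00:40 − 12:25 (+1 day) = 12 hours 15 minutes.

12 hours 15 minutes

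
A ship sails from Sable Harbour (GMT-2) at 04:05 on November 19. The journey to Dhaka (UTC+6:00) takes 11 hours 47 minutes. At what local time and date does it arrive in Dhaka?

Convert departure to UTC: 04:05 + 2:00 = 06:05 UTC on Nov 19.
Add 11 hours 47 minutes travel time → 17:52 UTC.
Dhaka is UTC+6:00, so local arrival = 17:52 + 6:00 = 23:52 on Nov 19.

23:52 on Nov 19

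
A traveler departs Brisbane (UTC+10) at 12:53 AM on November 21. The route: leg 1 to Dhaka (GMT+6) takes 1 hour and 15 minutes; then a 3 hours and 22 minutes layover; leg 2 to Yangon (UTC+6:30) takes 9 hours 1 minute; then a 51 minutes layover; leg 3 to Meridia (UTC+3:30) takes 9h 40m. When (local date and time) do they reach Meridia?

6:32 PM on November 21

Convert departure to UTC: 12:53 AM − 10:00 = 2:53 PM UTC on Nov 20.
Add 1 hour 15 minutes leg 1 → 4:08 PM UTC.
Add 3 hours and 22 minutes layover in Dhaka → 7:30 PM UTC.
Add 9 hours 1 minute leg 2 → 4:31 AM UTC (Nov 21).
Add 51 minutes layover in Yangon → 5:22 AM UTC.
Add 9 hours 40 minutes leg 3 → 3:02 PM UTC.
Meridia is UTC+3:30, so local arrival = 3:02 PM + 3:30 = 6:32 PM on Nov 21.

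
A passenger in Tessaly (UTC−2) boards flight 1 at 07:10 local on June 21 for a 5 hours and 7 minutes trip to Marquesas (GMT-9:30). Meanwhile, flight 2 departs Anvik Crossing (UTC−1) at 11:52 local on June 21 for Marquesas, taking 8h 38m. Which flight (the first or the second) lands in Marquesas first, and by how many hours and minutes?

the first, by 7 hours 13 minutes

Flight 1 in UTC: 07:10 + 2:00 = 09:10 on Jun 21.
+5 hours and 7 minutes → arrive 14:17 UTC on Jun 21.
Flight 2 in UTC: 11:52 + 1:00 = 12:52 on Jun 21.
+8 hours 38 minutes → arrive 21:30 UTC on Jun 21.
Flight 1 lands earlier by 7 hours 13 minutes.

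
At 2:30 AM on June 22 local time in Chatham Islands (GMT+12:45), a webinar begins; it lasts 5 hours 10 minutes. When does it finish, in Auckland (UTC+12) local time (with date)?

Auckland is 0:45 behind Chatham Islands.
After 5 hours 10 minutes it is 7:40 AM in Chatham Islands.
Shift by the zone difference: 7:40 AM − 0:45 = 6:55 AM on Jun 22 in Auckland.

6:55 AM on June 22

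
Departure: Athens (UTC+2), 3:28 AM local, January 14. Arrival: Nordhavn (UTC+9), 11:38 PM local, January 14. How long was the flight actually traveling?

13 hours 10 minutes

Departure in UTC: 3:28 AM − 2:00 = 1:28 AM on Jan 14.
Arrival in UTC: 11:38 PM − 9:00 = 2:38 PM on Jan 14.
Elapsed = 2:38 PM − 1:28 AM = 13 hours 10 minutes.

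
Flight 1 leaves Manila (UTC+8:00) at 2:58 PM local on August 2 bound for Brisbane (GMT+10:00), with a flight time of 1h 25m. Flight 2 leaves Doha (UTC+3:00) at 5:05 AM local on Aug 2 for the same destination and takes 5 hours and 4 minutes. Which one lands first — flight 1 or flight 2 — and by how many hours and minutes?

the second, by 1 hour 14 minutes

Flight 1 in UTC: 2:58 PM − 8:00 = 6:58 AM on Aug 2.
+1 hour 25 minutes → arrive 8:23 AM UTC on Aug 2.
Flight 2 in UTC: 5:05 AM − 3:00 = 2:05 AM on Aug 2.
+5 hours 4 minutes → arrive 7:09 AM UTC on Aug 2.
Flight 2 lands earlier by 1 hour 14 minutes.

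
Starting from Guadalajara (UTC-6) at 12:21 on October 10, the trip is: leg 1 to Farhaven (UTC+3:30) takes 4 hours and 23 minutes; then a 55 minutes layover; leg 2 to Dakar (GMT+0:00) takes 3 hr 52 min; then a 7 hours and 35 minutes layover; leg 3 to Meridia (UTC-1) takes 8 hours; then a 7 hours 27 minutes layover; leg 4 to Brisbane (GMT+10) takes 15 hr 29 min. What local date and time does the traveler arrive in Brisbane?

Convert departure to UTC: 12:21 + 6:00 = 18:21 UTC on Oct 10.
Add 4 hours 23 minutes leg 1 → 22:44 UTC.
Add 55 minutes layover in Farhaven → 23:39 UTC.
Add 3 hours and 52 minutes leg 2 → 03:31 UTC (Oct 11).
Add 7 hours 35 minutes layover in Dakar → 11:06 UTC.
Add 8 hours leg 3 → 19:06 UTC.
Add 7 hours and 27 minutes layover in Meridia → 02:33 UTC (Oct 12).
Add 15 hours 29 minutes leg 4 → 18:02 UTC.
Brisbane is UTC+10:00, so local arrival = 18:02 + 10:00 = 04:02 on Oct 13.

04:02 on October 13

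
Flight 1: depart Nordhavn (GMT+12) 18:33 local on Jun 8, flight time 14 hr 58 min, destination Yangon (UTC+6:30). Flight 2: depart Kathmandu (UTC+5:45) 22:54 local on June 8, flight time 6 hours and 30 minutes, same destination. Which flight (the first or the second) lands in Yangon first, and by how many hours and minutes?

the first, by 2 hours 8 minutes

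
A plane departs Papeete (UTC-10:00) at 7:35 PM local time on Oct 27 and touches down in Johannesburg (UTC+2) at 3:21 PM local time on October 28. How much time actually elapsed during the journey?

7 hours 46 minutes

Departure in UTC: 7:35 PM + 10:00 = 5:35 AM on Oct 28.
Arrival in UTC: 3:21 PM − 2:00 = 1:21 PM on Oct 28.
Elapsed = 1:21 PM − 5:35 AM = 7 hours 46 minutes.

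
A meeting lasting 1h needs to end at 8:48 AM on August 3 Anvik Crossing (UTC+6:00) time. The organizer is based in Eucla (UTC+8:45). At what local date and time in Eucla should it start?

10:33 AM on Aug 3

Target end time in UTC: 8:48 AM − 6:00 = 2:48 AM on Aug 3.
Subtract 1 hour → start 1:48 AM UTC on Aug 3.
Eucla is UTC+8:45: 1:48 AM + 8:45 = 10:33 AM on Aug 3.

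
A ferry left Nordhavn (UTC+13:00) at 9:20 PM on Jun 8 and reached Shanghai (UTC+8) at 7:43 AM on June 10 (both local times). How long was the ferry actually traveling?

Departure in UTC: 9:20 PM − 13:00 = 8:20 AM on Jun 8.
Arrival in UTC: 7:43 AM − 8:00 = 11:43 PM on Jun 9.
Elapsed = 11:43 PM − 8:20 AM (+1 day) = 39 hours 23 minutes.

39 hours 23 minutes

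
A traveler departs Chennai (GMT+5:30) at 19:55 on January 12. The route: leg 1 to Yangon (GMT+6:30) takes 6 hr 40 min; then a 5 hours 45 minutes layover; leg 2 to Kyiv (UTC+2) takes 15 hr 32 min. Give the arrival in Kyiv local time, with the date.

20:22 on Jan 13

Convert departure to UTC: 19:55 − 5:30 = 14:25 UTC on Jan 12.
Add 6 hours and 40 minutes leg 1 → 21:05 UTC.
Add 5 hours 45 minutes layover in Yangon → 02:50 UTC (Jan 13).
Add 15 hours 32 minutes leg 2 → 18:22 UTC.
Kyiv is UTC+2:00, so local arrival = 18:22 + 2:00 = 20:22 on Jan 13.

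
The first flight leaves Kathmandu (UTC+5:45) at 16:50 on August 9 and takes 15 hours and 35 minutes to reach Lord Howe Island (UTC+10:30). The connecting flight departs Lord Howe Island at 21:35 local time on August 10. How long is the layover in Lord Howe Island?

Convert departure to UTC: 16:50 − 5:45 = 11:05 UTC on Aug 9.
Add 15 hours and 35 minutes flight time → 02:40 UTC (Aug 10).
Lord Howe Island is UTC+10:30, so local arrival = 02:40 + 10:30 = 13:10 on Aug 10.
Layover = 21:35 − 13:10 = 8 hours 25 minutes.

8 hours 25 minutes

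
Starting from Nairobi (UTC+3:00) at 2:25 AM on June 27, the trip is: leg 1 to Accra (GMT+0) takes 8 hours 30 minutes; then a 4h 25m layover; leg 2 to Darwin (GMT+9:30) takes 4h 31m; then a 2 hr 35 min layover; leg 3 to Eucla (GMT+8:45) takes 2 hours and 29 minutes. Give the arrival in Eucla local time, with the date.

6:40 AM on June 28

Convert departure to UTC: 2:25 AM − 3:00 = 11:25 PM UTC on Jun 26.
Add 8 hours 30 minutes leg 1 → 7:55 AM UTC (Jun 27).
Add 4 hours and 25 minutes layover in Accra → 12:20 PM UTC.
Add 4 hours and 31 minutes leg 2 → 4:51 PM UTC.
Add 2 hours and 35 minutes layover in Darwin → 7:26 PM UTC.
Add 2 hours and 29 minutes leg 3 → 9:55 PM UTC.
Eucla is UTC+8:45, so local arrival = 9:55 PM + 8:45 = 6:40 AM on Jun 28.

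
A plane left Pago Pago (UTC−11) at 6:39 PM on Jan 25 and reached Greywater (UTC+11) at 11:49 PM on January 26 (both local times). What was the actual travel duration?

Greywater is 22:00 ahead of Pago Pago.
Clock-face elapsed time (ignoring zones) is 29 hours 10 minutes.
Actual elapsed = 29 hours 10 minutes − 22:00 = 7 hours 10 minutes.

7 hours 10 minutes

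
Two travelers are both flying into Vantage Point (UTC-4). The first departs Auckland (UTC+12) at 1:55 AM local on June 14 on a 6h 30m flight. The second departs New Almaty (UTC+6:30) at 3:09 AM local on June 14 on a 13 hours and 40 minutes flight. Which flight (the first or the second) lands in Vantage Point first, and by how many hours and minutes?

the first, by 13 hours 54 minutes

Flight 1 in UTC: 1:55 AM − 12:00 = 1:55 PM on Jun 13.
+6 hours and 30 minutes → arrive 8:25 PM UTC on Jun 13.
Flight 2 in UTC: 3:09 AM − 6:30 = 8:39 PM on Jun 13.
+13 hours and 40 minutes → arrive 10:19 AM UTC on Jun 14.
Flight 1 lands earlier by 13 hours 54 minutes.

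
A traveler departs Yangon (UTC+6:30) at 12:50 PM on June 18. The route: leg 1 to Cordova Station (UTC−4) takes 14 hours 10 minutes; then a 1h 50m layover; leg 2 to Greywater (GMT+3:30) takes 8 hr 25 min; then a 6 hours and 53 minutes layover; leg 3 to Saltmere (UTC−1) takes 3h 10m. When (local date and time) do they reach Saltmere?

3:48 PM on June 19

Convert departure to UTC: 12:50 PM − 6:30 = 6:20 AM UTC on Jun 18.
Add 14 hours and 10 minutes leg 1 → 8:30 PM UTC.
Add 1 hour and 50 minutes layover in Cordova Station → 10:20 PM UTC.
Add 8 hours 25 minutes leg 2 → 6:45 AM UTC (Jun 19).
Add 6 hours and 53 minutes layover in Greywater → 1:38 PM UTC.
Add 3 hours and 10 minutes leg 3 → 4:48 PM UTC.
Saltmere is UTC−1:00, so local arrival = 4:48 PM − 1:00 = 3:48 PM on Jun 19.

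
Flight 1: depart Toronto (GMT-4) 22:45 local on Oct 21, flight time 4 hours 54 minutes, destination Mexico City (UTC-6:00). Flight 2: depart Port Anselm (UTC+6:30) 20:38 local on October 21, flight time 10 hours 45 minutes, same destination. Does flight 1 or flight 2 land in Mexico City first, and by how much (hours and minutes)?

Flight 1 in UTC: 22:45 + 4:00 = 02:45 on Oct 22.
+4 hours and 54 minutes → arrive 07:39 UTC on Oct 22.
Flight 2 in UTC: 20:38 − 6:30 = 14:08 on Oct 21.
+10 hours 45 minutes → arrive 00:53 UTC on Oct 22.
Flight 2 lands earlier by 6 hours 46 minutes.

the second, by 6 hours 46 minutes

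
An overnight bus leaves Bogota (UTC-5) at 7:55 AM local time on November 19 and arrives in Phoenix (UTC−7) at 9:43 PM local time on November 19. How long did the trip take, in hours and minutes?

15 hours 48 minutes

Phoenix is 2:00 behind Bogota.
Clock-face elapsed time (ignoring zones) is 13 hours 48 minutes.
Actual elapsed = 13 hours 48 minutes + 2:00 = 15 hours 48 minutes.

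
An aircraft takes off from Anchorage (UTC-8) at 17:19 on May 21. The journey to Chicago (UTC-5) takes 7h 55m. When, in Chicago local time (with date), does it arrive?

Convert departure to UTC: 17:19 + 8:00 = 01:19 UTC on May 22.
Add 7 hours and 55 minutes travel time → 09:14 UTC.
Chicago is UTC−5:00, so local arrival = 09:14 − 5:00 = 04:14 on May 22.

04:14 on May 22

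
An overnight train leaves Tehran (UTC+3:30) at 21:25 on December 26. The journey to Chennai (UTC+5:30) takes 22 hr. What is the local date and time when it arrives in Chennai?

21:25 on December 27

Convert departure to UTC: 21:25 − 3:30 = 17:55 UTC on Dec 26.
Add 22 hours travel time → 15:55 UTC (Dec 27).
Chennai is UTC+5:30, so local arrival = 15:55 + 5:30 = 21:25 on Dec 27.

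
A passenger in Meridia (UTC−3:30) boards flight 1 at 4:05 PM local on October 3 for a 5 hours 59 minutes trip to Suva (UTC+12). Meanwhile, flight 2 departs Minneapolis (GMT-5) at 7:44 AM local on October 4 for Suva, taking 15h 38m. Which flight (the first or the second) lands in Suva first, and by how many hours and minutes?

Flight 1 in UTC: 4:05 PM + 3:30 = 7:35 PM on Oct 3.
+5 hours 59 minutes → arrive 1:34 AM UTC on Oct 4.
Flight 2 in UTC: 7:44 AM + 5:00 = 12:44 PM on Oct 4.
+15 hours 38 minutes → arrive 4:22 AM UTC on Oct 5.
Flight 1 lands earlier by 26 hours 48 minutes.

the first, by 26 hours 48 minutes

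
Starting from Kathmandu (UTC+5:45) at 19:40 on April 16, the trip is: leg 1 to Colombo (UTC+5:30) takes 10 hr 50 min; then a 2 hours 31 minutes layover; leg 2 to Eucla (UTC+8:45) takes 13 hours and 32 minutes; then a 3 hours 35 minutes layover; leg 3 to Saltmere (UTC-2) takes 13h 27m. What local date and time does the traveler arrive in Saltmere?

07:50 on April 18

Convert departure to UTC: 19:40 − 5:45 = 13:55 UTC on Apr 16.
Add 10 hours 50 minutes leg 1 → 00:45 UTC (Apr 17).
Add 2 hours 31 minutes layover in Colombo → 03:16 UTC.
Add 13 hours and 32 minutes leg 2 → 16:48 UTC.
Add 3 hours 35 minutes layover in Eucla → 20:23 UTC.
Add 13 hours and 27 minutes leg 3 → 09:50 UTC (Apr 18).
Saltmere is UTC−2:00, so local arrival = 09:50 − 2:00 = 07:50 on Apr 18.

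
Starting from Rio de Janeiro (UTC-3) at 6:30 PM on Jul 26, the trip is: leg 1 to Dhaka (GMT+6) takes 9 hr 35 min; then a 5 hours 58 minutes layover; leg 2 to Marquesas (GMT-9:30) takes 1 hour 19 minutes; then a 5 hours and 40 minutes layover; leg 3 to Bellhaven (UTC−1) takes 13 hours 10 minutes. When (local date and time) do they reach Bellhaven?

Convert departure to UTC: 6:30 PM + 3:00 = 9:30 PM UTC on Jul 26.
Add 9 hours and 35 minutes leg 1 → 7:05 AM UTC (Jul 27).
Add 5 hours 58 minutes layover in Dhaka → 1:03 PM UTC.
Add 1 hour 19 minutes leg 2 → 2:22 PM UTC.
Add 5 hours 40 minutes layover in Marquesas → 8:02 PM UTC.
Add 13 hours and 10 minutes leg 3 → 9:12 AM UTC (Jul 28).
Bellhaven is UTC−1:00, so local arrival = 9:12 AM − 1:00 = 8:12 AM on Jul 28.

8:12 AM on Jul 28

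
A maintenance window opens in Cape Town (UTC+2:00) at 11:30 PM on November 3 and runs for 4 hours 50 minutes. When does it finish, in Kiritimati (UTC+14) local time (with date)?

Convert start to UTC: 11:30 PM − 2:00 = 9:30 PM UTC on Nov 3.
Add 4 hours 50 minutes duration → 2:20 AM UTC (Nov 4).
Kiritimati is UTC+14:00, so local end time = 2:20 AM + 14:00 = 4:20 PM on Nov 4.

4:20 PM on November 4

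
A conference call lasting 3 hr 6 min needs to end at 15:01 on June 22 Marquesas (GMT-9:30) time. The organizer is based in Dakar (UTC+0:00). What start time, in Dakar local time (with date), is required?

Target end time in UTC: 15:01 + 9:30 = 00:31 on Jun 23.
Subtract 3 hours 6 minutes → start 21:25 UTC on Jun 22.
Dakar is UTC+0, so start is 21:25 on Jun 22.

21:25 on June 22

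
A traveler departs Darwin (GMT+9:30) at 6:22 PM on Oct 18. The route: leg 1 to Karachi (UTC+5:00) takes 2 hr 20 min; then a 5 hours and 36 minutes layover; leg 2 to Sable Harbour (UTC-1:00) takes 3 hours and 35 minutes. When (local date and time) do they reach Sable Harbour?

Convert departure to UTC: 6:22 PM − 9:30 = 8:52 AM UTC on Oct 18.
Add 2 hours 20 minutes leg 1 → 11:12 AM UTC.
Add 5 hours and 36 minutes layover in Karachi → 4:48 PM UTC.
Add 3 hours 35 minutes leg 2 → 8:23 PM UTC.
Sable Harbour is UTC−1:00, so local arrival = 8:23 PM − 1:00 = 7:23 PM on Oct 18.

7:23 PM on October 18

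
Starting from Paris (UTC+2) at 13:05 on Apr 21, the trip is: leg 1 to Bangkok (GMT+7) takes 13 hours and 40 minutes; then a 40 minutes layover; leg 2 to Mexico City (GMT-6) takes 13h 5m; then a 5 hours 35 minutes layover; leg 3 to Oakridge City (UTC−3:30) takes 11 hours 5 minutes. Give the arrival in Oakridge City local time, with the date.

03:40 on April 23

Convert departure to UTC: 13:05 − 2:00 = 11:05 UTC on Apr 21.
Add 13 hours 40 minutes leg 1 → 00:45 UTC (Apr 22).
Add 40 minutes layover in Bangkok → 01:25 UTC.
Add 13 hours 5 minutes leg 2 → 14:30 UTC.
Add 5 hours 35 minutes layover in Mexico City → 20:05 UTC.
Add 11 hours and 5 minutes leg 3 → 07:10 UTC (Apr 23).
Oakridge City is UTC−3:30, so local arrival = 07:10 − 3:30 = 03:40 on Apr 23.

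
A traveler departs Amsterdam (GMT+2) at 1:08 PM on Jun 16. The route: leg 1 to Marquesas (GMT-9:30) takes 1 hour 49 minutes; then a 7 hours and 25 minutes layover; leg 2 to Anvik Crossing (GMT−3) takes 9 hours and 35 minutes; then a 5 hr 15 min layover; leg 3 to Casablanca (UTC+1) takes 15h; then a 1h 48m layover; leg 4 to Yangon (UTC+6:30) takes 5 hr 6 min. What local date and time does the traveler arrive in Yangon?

Convert departure to UTC: 1:08 PM − 2:00 = 11:08 AM UTC on Jun 16.
Add 1 hour and 49 minutes leg 1 → 12:57 PM UTC.
Add 7 hours and 25 minutes layover in Marquesas → 8:22 PM UTC.
Add 9 hours and 35 minutes leg 2 → 5:57 AM UTC (Jun 17).
Add 5 hours and 15 minutes layover in Anvik Crossing → 11:12 AM UTC.
Add 15 hours leg 3 → 2:12 AM UTC (Jun 18).
Add 1 hour and 48 minutes layover in Casablanca → 4:00 AM UTC.
Add 5 hours 6 minutes leg 4 → 9:06 AM UTC.
Yangon is UTC+6:30, so local arrival = 9:06 AM + 6:30 = 3:36 PM on Jun 18.

3:36 PM on June 18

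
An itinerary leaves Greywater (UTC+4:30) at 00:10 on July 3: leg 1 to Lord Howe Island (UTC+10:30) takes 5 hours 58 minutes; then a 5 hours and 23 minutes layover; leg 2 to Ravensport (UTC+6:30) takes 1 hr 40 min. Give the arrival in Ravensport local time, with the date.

15:11 on July 3

Convert departure to UTC: 00:10 − 4:30 = 19:40 UTC on Jul 2.
Add 5 hours and 58 minutes leg 1 → 01:38 UTC (Jul 3).
Add 5 hours and 23 minutes layover in Lord Howe Island → 07:01 UTC.
Add 1 hour 40 minutes leg 2 → 08:41 UTC.
Ravensport is UTC+6:30, so local arrival = 08:41 + 6:30 = 15:11 on Jul 3.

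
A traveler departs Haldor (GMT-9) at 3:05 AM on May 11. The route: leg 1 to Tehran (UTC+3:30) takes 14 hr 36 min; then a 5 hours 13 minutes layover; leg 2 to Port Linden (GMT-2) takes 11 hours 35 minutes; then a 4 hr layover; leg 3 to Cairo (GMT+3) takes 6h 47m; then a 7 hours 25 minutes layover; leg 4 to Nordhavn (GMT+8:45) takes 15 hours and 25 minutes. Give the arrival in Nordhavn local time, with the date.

Convert departure to UTC: 3:05 AM + 9:00 = 12:05 PM UTC on May 11.
Add 14 hours and 36 minutes leg 1 → 2:41 AM UTC (May 12).
Add 5 hours 13 minutes layover in Tehran → 7:54 AM UTC.
Add 11 hours and 35 minutes leg 2 → 7:29 PM UTC.
Add 4 hours layover in Port Linden → 11:29 PM UTC.
Add 6 hours and 47 minutes leg 3 → 6:16 AM UTC (May 13).
Add 7 hours 25 minutes layover in Cairo → 1:41 PM UTC.
Add 15 hours 25 minutes leg 4 → 5:06 AM UTC (May 14).
Nordhavn is UTC+8:45, so local arrival = 5:06 AM + 8:45 = 1:51 PM on May 14.

1:51 PM on May 14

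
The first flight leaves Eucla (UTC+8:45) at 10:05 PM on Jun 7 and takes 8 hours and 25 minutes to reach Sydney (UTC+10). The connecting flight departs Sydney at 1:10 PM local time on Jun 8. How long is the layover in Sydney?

Convert departure to UTC: 10:05 PM − 8:45 = 1:20 PM UTC on Jun 7.
Add 8 hours and 25 minutes flight time → 9:45 PM UTC.
Sydney is UTC+10:00, so local arrival = 9:45 PM + 10:00 = 7:45 AM on Jun 8.
Layover = 1:10 PM − 7:45 AM = 5 hours 25 minutes.

5 hours 25 minutes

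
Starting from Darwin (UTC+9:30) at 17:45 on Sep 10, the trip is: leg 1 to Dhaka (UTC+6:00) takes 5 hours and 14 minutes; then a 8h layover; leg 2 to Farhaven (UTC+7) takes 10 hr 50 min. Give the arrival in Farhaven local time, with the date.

Convert departure to UTC: 17:45 − 9:30 = 08:15 UTC on Sep 10.
Add 5 hours and 14 minutes leg 1 → 13:29 UTC.
Add 8 hours layover in Dhaka → 21:29 UTC.
Add 10 hours and 50 minutes leg 2 → 08:19 UTC (Sep 11).
Farhaven is UTC+7:00, so local arrival = 08:19 + 7:00 = 15:19 on Sep 11.

15:19 on September 11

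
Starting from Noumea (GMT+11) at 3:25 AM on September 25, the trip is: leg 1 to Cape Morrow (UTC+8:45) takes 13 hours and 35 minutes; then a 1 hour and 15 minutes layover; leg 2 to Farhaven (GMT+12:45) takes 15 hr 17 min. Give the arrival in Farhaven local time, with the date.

Convert departure to UTC: 3:25 AM − 11:00 = 4:25 PM UTC on Sep 24.
Add 13 hours 35 minutes leg 1 → 6:00 AM UTC (Sep 25).
Add 1 hour 15 minutes layover in Cape Morrow → 7:15 AM UTC.
Add 15 hours and 17 minutes leg 2 → 10:32 PM UTC.
Farhaven is UTC+12:45, so local arrival = 10:32 PM + 12:45 = 11:17 AM on Sep 26.

11:17 AM on September 26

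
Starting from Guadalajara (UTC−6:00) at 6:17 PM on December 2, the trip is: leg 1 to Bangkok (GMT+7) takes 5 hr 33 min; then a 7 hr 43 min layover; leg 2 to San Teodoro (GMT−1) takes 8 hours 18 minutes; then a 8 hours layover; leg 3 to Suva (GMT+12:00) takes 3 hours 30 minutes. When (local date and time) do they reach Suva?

9:21 PM on Dec 4

Convert departure to UTC: 6:17 PM + 6:00 = 12:17 AM UTC on Dec 3.
Add 5 hours 33 minutes leg 1 → 5:50 AM UTC.
Add 7 hours and 43 minutes layover in Bangkok → 1:33 PM UTC.
Add 8 hours and 18 minutes leg 2 → 9:51 PM UTC.
Add 8 hours layover in San Teodoro → 5:51 AM UTC (Dec 4).
Add 3 hours and 30 minutes leg 3 → 9:21 AM UTC.
Suva is UTC+12:00, so local arrival = 9:21 AM + 12:00 = 9:21 PM on Dec 4.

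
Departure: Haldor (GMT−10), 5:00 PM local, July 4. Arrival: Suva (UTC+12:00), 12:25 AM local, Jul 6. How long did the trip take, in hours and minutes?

Suva is 22:00 ahead of Haldor.
Clock-face elapsed time (ignoring zones) is 31 hours 25 minutes.
Actual elapsed = 31 hours 25 minutes − 22:00 = 9 hours 25 minutes.

9 hours 25 minutes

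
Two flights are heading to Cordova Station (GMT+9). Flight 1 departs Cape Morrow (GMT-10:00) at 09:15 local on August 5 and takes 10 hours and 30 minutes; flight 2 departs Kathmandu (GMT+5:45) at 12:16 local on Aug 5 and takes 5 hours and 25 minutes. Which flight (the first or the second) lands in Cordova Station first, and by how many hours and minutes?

the second, by 17 hours 49 minutes

Flight 1 in UTC: 09:15 + 10:00 = 19:15 on Aug 5.
+10 hours 30 minutes → arrive 05:45 UTC on Aug 6.
Flight 2 in UTC: 12:16 − 5:45 = 06:31 on Aug 5.
+5 hours and 25 minutes → arrive 11:56 UTC on Aug 5.
Flight 2 lands earlier by 17 hours 49 minutes.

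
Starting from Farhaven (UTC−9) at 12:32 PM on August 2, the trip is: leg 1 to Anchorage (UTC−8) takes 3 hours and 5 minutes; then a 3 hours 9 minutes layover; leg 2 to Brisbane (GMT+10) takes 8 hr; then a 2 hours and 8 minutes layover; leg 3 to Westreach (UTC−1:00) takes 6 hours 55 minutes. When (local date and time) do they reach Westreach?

Convert departure to UTC: 12:32 PM + 9:00 = 9:32 PM UTC on Aug 2.
Add 3 hours and 5 minutes leg 1 → 12:37 AM UTC (Aug 3).
Add 3 hours and 9 minutes layover in Anchorage → 3:46 AM UTC.
Add 8 hours leg 2 → 11:46 AM UTC.
Add 2 hours and 8 minutes layover in Brisbane → 1:54 PM UTC.
Add 6 hours and 55 minutes leg 3 → 8:49 PM UTC.
Westreach is UTC−1:00, so local arrival = 8:49 PM − 1:00 = 7:49 PM on Aug 3.

7:49 PM on August 3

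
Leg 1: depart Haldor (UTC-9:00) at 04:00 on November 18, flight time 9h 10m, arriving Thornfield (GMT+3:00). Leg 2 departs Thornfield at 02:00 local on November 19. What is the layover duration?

Convert departure to UTC: 04:00 + 9:00 = 13:00 UTC on Nov 18.
Add 9 hours 10 minutes flight time → 22:10 UTC.
Thornfield is UTC+3:00, so local arrival = 22:10 + 3:00 = 01:10 on Nov 19.
Layover = 02:00 − 01:10 = 50 minutes.

50 minutes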